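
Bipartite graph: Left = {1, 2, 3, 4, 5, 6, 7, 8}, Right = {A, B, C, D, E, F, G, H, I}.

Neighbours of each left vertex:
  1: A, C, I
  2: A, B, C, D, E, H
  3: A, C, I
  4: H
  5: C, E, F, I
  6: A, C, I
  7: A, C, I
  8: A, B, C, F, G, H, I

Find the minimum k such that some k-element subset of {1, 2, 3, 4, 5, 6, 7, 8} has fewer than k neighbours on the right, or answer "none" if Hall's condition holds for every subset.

Take S = {1, 3, 6, 7}. Its neighbourhood is {A, C, I}, so |N(S)| = 3 < |S| = 4.
Every subset of size less than 4 has at least as many neighbours as members, so 4 is the minimum.

4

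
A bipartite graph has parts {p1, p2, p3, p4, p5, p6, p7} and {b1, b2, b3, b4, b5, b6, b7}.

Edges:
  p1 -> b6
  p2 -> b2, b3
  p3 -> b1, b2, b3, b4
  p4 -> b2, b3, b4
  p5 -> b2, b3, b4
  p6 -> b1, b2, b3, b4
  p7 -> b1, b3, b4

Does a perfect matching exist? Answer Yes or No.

No

The set {p2, p3, p4, p5, p6, p7} has only 4 neighbours ({b1, b2, b3, b4}), so by Hall's theorem at most 5 of the 7 left vertices can be matched.
Hence no matching covers every left vertex.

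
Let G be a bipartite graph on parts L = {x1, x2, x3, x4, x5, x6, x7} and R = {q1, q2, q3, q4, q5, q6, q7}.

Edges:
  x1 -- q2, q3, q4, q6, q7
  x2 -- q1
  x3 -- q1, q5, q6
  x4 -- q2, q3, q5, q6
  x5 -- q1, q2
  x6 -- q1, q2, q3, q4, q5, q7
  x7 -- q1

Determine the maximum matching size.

A valid assignment of size 6: x1-q6, x2-q1, x3-q5, x4-q3, x5-q2, x6-q4.
The set {x2, x7} has only 1 neighbour ({q1}), so by Hall's theorem at most 6 of the 7 left vertices can be matched.

6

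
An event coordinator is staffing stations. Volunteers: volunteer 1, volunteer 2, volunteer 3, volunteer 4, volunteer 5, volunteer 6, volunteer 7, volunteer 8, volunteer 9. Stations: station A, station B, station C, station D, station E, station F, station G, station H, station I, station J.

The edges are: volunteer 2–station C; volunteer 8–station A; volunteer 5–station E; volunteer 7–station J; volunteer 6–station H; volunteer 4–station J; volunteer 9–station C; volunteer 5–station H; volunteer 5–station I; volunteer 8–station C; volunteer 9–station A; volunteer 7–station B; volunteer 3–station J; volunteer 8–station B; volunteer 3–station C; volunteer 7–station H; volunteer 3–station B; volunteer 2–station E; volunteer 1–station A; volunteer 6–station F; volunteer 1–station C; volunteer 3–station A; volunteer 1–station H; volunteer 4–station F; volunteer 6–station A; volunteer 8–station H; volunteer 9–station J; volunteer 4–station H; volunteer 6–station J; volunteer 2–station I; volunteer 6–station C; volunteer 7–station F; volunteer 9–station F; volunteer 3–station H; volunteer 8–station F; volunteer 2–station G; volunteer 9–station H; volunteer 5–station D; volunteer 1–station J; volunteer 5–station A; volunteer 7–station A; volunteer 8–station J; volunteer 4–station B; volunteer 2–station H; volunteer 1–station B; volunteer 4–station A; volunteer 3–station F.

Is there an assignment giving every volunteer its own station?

No

The set {volunteer 1, volunteer 3, volunteer 4, volunteer 6, volunteer 7, volunteer 8, volunteer 9} has only 6 neighbours ({station A, station B, station C, station F, station H, station J}), so by Hall's theorem at most 8 of the 9 volunteers can be matched.
Hence no matching covers every volunteer.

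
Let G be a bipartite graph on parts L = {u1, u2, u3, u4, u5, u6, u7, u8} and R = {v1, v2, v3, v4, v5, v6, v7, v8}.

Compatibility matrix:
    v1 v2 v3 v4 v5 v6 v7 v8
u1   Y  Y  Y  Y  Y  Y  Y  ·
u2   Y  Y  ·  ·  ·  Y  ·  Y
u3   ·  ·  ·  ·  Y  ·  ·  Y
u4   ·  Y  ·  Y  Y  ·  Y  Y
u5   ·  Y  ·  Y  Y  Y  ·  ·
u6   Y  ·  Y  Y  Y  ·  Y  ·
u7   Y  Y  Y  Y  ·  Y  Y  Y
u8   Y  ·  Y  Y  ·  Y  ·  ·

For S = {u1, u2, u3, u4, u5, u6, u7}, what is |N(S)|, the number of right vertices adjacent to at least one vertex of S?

The union of neighbours of {u1, u2, u3, u4, u5, u6, u7} is {v1, v2, v3, v4, v5, v6, v7, v8}, which has 8 elements.
Since |N(S)| = 8 ≥ |S| = 7, Hall's condition holds for this subset.

8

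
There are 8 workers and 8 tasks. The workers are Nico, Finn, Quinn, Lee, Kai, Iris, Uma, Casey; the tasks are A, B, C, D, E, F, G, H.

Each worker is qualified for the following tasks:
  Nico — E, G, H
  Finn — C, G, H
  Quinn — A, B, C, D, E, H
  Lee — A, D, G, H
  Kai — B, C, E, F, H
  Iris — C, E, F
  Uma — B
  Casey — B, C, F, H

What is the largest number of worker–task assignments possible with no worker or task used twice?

8

One maximum matching: Nico→G, Finn→C, Quinn→A, Lee→D, Kai→H, Iris→E, Uma→B, Casey→F.
All 8 workers are matched, so no larger matching exists.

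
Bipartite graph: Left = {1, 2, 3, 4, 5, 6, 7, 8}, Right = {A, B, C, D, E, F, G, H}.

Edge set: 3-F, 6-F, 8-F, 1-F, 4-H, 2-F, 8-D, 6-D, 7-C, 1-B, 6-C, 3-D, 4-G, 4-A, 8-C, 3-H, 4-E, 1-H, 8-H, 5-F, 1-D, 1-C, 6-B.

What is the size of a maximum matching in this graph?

6

A valid assignment of size 6: 1–H, 2–F, 3–D, 4–E, 6–B, 7–C.
The set {1, 2, 3, 5, 6, 7, 8} has only 5 neighbours ({B, C, D, F, H}), so by Hall's theorem at most 6 of the 8 left vertices can be matched.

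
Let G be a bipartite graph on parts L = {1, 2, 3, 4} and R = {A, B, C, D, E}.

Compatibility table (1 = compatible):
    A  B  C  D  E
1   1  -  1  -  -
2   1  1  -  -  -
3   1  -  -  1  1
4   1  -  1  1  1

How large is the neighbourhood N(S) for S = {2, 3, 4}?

5

The union of neighbours of {2, 3, 4} is {A, B, C, D, E}, which has 5 elements.
Since |N(S)| = 5 ≥ |S| = 3, Hall's condition holds for this subset.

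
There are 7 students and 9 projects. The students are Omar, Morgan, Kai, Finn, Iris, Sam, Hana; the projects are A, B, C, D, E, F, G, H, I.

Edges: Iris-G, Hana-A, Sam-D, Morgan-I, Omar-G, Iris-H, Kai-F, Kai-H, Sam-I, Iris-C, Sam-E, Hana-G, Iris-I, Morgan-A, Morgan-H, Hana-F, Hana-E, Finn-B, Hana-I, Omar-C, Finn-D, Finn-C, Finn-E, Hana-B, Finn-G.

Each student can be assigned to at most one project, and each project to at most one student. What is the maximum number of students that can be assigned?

For example, pair Omar–C, Morgan–I, Kai–F, Finn–E, Iris–H, Sam–D, Hana–G.
This saturates every student, so 7 is the maximum.

7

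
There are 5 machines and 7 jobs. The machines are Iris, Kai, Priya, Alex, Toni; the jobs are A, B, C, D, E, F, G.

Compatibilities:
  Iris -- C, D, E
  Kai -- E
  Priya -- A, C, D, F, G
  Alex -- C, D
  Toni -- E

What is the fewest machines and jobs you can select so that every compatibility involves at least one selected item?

The 4 edges Iris–D, Kai–E, Priya–G, Alex–C form a matching, so any vertex cover needs at least 4 vertices (one per matched edge).
Conversely {Iris, Priya, Alex, E} meets every edge and has exactly 4 vertices, so 4 is optimal.

4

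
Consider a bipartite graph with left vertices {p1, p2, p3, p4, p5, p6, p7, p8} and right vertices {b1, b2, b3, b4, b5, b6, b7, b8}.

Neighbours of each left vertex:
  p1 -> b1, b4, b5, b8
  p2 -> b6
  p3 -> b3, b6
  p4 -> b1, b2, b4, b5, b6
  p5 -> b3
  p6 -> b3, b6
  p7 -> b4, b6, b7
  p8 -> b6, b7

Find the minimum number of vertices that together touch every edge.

A maximum matching has 6 edges (e.g. p1–b5, p2–b6, p3–b3, p4–b1, p7–b4, p8–b7).
By König's theorem the minimum vertex cover has the same size. One such cover is {p1, p4, p7, p8, b3, b6}.

6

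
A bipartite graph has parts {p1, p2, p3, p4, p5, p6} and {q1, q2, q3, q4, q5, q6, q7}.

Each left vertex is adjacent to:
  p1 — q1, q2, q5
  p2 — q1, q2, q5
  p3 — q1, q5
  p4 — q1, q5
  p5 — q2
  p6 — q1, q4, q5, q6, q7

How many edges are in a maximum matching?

A valid assignment of size 4: p1→q2, p2→q1, p3→q5, p6→q6.
The set {p1, p2, p3, p4, p5} has only 3 neighbours ({q1, q2, q5}), so by Hall's theorem at most 4 of the 6 left vertices can be matched.

4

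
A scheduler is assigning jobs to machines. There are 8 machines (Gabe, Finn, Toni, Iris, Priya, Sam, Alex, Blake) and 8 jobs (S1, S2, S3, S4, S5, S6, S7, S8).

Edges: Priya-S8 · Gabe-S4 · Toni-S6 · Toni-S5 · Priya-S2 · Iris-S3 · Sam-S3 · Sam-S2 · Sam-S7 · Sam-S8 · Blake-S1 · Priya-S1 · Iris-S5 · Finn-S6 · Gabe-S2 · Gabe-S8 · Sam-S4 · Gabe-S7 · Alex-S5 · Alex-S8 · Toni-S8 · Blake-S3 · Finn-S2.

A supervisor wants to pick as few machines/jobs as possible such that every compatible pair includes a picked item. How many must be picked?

8

{Gabe, Finn, Toni, Iris, Priya, Sam, Alex, Blake} is a vertex cover of size 8: every edge has an endpoint in this set.
No smaller cover exists because Gabe–S4, Finn–S2, Toni–S6, Iris–S5, Priya–S1, Sam–S7, Alex–S8, Blake–S3 is a matching of size 8, and a cover must include an endpoint of each of these disjoint edges (König's theorem).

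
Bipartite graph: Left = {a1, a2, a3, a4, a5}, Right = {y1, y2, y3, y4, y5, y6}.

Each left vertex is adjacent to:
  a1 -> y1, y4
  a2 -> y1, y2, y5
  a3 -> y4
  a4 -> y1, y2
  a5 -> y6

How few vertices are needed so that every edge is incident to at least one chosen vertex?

{a1, a2, a3, a4, a5} is a vertex cover of size 5: every edge has an endpoint in this set.
No smaller cover exists because a1–y1, a2–y5, a3–y4, a4–y2, a5–y6 is a matching of size 5, and a cover must include an endpoint of each of these disjoint edges (König's theorem).

5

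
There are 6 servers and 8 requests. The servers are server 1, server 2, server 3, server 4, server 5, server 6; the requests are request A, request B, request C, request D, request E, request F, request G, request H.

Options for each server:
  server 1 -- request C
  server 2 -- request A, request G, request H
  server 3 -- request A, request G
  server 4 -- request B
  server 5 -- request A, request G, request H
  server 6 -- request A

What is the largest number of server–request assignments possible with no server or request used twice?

5

A valid assignment of size 5: server 1-request C, server 2-request H, server 3-request A, server 4-request B, server 5-request G.
The set {server 2, server 3, server 5, server 6} has only 3 neighbours ({request A, request G, request H}), so by Hall's theorem at most 5 of the 6 servers can be matched.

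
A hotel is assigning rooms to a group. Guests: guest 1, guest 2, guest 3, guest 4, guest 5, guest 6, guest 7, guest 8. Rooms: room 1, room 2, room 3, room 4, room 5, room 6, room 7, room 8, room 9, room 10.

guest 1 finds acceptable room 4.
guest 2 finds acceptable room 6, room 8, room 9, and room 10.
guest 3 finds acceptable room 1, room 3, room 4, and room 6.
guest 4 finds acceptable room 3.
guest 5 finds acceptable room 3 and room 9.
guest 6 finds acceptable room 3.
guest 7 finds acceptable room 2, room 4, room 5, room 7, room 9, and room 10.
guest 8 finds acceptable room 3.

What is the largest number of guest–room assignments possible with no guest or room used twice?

6

One maximum matching: guest 1-room 4, guest 2-room 8, guest 3-room 6, guest 4-room 3, guest 5-room 9, guest 7-room 5.
The set {guest 4, guest 6, guest 8} has only 1 neighbour ({room 3}), so by Hall's theorem at most 6 of the 8 guests can be matched.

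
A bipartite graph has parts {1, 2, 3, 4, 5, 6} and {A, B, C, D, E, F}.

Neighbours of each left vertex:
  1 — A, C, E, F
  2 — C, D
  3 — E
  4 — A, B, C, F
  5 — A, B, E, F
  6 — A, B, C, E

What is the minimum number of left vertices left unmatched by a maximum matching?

For example, pair 1-A, 2-D, 3-E, 4-C, 5-F, 6-B.
This saturates every left vertex, so 6 is the maximum.
That matches 6 of the 6, leaving 0 unmatched; no matching can do better.

0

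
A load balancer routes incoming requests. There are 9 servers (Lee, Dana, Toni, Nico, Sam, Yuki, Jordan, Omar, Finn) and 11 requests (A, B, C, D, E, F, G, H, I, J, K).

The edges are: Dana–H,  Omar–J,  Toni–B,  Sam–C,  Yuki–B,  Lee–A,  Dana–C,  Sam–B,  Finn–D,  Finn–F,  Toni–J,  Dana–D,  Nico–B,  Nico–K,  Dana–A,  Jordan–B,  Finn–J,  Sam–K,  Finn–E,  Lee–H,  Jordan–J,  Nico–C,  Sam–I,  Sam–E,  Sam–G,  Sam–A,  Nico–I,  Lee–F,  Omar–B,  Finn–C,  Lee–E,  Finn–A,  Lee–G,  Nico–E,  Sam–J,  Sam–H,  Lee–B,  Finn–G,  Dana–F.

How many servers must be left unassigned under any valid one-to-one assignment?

One maximum matching: Lee→E, Dana→H, Toni→J, Nico→K, Sam→A, Yuki→B, Finn→G.
The set {Toni, Yuki, Jordan, Omar} has only 2 neighbours ({B, J}), so by Hall's theorem at most 7 of the 9 servers can be matched.
That matches 7 of the 9, leaving 2 unmatched; no matching can do better.

2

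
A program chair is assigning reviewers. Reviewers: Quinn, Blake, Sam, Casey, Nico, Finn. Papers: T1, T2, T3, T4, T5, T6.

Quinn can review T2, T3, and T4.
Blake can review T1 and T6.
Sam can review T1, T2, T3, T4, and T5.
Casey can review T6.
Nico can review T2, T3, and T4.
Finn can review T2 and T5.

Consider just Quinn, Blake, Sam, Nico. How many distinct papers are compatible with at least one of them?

6

The union of neighbours of {Quinn, Blake, Sam, Nico} is {T1, T2, T3, T4, T5, T6}, which has 6 elements.
Since |N(S)| = 6 ≥ |S| = 4, Hall's condition holds for this subset.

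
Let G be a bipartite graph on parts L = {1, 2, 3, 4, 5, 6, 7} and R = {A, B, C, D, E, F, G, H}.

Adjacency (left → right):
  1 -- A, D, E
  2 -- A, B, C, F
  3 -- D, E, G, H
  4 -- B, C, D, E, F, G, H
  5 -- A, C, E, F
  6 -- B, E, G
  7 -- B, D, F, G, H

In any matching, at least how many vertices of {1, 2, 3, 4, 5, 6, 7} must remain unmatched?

0

One maximum matching: 1–A, 2–F, 3–D, 4–E, 5–C, 6–B, 7–G.
This saturates every left vertex, so 7 is the maximum.
That matches 7 of the 7, leaving 0 unmatched; no matching can do better.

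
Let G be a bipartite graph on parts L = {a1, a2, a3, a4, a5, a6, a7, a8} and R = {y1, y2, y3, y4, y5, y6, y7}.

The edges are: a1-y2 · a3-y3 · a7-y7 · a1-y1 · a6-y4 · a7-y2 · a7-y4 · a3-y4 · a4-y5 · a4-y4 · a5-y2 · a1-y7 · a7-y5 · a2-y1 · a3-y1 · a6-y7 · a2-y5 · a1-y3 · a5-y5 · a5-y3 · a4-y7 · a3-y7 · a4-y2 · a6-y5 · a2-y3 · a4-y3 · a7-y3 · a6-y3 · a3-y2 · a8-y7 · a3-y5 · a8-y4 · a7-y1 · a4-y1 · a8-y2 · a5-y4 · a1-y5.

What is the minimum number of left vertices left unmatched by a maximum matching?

2

For example, pair a1→y7, a2→y5, a3→y1, a4→y4, a5→y2, a6→y3.
The set {a1, a2, a3, a4, a5, a6, a7, a8} has only 6 neighbours ({y1, y2, y3, y4, y5, y7}), so by Hall's theorem at most 6 of the 8 left vertices can be matched.
That matches 6 of the 8, leaving 2 unmatched; no matching can do better.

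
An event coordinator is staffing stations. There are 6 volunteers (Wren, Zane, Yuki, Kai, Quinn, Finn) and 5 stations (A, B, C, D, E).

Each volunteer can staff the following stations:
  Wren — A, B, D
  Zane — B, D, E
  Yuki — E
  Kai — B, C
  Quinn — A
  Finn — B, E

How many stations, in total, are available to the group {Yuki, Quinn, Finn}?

3

The union of neighbours of {Yuki, Quinn, Finn} is {A, B, E}, which has 3 elements.
Since |N(S)| = 3 ≥ |S| = 3, Hall's condition holds for this subset.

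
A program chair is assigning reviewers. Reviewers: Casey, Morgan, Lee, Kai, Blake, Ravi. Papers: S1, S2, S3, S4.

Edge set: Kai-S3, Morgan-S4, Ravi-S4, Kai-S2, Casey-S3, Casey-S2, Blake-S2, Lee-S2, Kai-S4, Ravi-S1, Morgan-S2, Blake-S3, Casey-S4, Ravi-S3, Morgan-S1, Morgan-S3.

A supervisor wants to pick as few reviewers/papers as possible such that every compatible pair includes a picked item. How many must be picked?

A maximum matching has 4 edges (e.g. Casey–S3, Morgan–S1, Lee–S2, Kai–S4).
By König's theorem the minimum vertex cover has the same size. One such cover is {S1, S2, S3, S4}.

4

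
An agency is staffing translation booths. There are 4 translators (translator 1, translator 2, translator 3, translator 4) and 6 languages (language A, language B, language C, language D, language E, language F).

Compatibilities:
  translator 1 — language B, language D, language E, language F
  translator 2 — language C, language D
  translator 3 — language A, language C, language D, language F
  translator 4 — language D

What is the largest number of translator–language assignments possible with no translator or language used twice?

For example, pair translator 1–language B, translator 2–language C, translator 3–language F, translator 4–language D.
This saturates every translator, so 4 is the maximum.

4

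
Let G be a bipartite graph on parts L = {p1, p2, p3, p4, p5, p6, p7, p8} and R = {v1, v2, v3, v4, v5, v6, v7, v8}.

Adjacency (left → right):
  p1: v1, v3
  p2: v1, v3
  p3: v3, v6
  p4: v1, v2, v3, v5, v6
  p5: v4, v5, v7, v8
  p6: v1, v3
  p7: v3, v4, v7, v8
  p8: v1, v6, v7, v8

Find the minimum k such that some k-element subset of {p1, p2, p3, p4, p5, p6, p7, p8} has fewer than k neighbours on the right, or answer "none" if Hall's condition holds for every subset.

Take S = {p1, p2, p6}. Its neighbourhood is {v1, v3}, so |N(S)| = 2 < |S| = 3.
Every subset of size less than 3 has at least as many neighbours as members, so 3 is the minimum.

3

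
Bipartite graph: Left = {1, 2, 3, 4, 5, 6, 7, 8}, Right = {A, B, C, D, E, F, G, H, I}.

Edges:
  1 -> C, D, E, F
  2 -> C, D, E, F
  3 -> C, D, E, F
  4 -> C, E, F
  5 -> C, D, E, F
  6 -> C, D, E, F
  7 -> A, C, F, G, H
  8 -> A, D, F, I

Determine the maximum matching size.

A valid assignment of size 6: 1-F, 2-D, 3-C, 4-E, 7-G, 8-I.
The set {1, 2, 3, 4, 5, 6} has only 4 neighbours ({C, D, E, F}), so by Hall's theorem at most 6 of the 8 left vertices can be matched.

6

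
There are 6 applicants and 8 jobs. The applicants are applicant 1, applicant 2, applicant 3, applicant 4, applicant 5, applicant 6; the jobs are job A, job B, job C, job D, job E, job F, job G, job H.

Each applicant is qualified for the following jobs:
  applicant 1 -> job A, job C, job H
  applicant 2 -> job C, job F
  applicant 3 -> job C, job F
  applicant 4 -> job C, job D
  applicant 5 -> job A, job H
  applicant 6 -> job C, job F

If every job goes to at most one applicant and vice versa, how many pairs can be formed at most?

5

One maximum matching: applicant 1→job H, applicant 2→job C, applicant 3→job F, applicant 4→job D, applicant 5→job A.
The set {applicant 2, applicant 3, applicant 6} has only 2 neighbours ({job C, job F}), so by Hall's theorem at most 5 of the 6 applicants can be matched.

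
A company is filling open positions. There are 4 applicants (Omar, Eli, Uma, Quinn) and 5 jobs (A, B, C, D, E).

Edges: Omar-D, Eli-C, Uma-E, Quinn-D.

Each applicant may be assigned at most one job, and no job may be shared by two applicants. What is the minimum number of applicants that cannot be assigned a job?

1

For example, pair Omar–D, Eli–C, Uma–E.
The set {Omar, Quinn} has only 1 neighbour ({D}), so by Hall's theorem at most 3 of the 4 applicants can be matched.
That matches 3 of the 4, leaving 1 unmatched; no matching can do better.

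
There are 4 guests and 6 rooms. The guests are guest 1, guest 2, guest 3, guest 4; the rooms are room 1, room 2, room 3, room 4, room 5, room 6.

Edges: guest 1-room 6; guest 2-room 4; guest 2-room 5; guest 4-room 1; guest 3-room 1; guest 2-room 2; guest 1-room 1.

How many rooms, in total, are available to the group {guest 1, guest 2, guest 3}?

5

The union of neighbours of {guest 1, guest 2, guest 3} is {room 1, room 2, room 4, room 5, room 6}, which has 5 elements.
Since |N(S)| = 5 ≥ |S| = 3, Hall's condition holds for this subset.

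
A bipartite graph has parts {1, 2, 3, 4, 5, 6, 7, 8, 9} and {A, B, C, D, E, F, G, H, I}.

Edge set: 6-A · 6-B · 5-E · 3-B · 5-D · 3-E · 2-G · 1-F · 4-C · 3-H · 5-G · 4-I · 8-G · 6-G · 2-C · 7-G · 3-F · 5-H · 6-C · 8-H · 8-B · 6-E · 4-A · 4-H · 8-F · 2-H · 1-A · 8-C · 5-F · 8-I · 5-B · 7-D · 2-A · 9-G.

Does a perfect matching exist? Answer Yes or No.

One maximum matching: 1-F, 2-C, 3-B, 4-I, 5-E, 6-A, 7-D, 8-H, 9-G.
Every left vertex is matched, so this is a perfect matching.

Yes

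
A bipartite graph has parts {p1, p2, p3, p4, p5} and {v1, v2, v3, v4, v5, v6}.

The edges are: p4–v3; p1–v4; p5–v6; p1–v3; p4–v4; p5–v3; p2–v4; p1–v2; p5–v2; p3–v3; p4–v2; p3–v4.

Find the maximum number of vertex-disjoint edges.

4

A valid assignment of size 4: p1→v2, p2→v4, p3→v3, p5→v6.
The set {p1, p2, p3, p4} has only 3 neighbours ({v2, v3, v4}), so by Hall's theorem at most 4 of the 5 left vertices can be matched.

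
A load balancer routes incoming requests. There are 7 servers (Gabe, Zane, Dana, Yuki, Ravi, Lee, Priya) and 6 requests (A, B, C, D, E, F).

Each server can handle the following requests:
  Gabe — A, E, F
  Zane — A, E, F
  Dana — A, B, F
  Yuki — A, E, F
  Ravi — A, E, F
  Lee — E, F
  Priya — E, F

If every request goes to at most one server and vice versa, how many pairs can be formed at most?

4

One maximum matching: Gabe→A, Zane→F, Dana→B, Yuki→E.
The set {Gabe, Zane, Yuki, Ravi, Lee, Priya} has only 3 neighbours ({A, E, F}), so by Hall's theorem at most 4 of the 7 servers can be matched.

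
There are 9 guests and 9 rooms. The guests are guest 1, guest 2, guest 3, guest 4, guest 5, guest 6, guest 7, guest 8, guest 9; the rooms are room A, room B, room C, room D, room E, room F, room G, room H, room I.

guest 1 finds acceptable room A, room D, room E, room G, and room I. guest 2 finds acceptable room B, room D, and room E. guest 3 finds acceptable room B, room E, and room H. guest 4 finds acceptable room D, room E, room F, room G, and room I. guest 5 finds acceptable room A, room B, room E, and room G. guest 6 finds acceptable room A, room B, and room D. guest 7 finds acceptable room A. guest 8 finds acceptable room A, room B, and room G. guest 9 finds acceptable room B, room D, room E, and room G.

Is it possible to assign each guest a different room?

No

The set {guest 2, guest 5, guest 6, guest 7, guest 8, guest 9} has only 5 neighbours ({room A, room B, room D, room E, room G}), so by Hall's theorem at most 8 of the 9 guests can be matched.
Hence no matching covers every guest.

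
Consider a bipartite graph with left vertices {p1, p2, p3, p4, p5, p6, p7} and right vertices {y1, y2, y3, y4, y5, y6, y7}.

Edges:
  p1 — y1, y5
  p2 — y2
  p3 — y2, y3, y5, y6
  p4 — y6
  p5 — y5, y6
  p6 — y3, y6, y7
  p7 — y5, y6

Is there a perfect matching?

No

The set {p4, p5, p7} has only 2 neighbours ({y5, y6}), so by Hall's theorem at most 6 of the 7 left vertices can be matched.
Hence no matching covers every left vertex.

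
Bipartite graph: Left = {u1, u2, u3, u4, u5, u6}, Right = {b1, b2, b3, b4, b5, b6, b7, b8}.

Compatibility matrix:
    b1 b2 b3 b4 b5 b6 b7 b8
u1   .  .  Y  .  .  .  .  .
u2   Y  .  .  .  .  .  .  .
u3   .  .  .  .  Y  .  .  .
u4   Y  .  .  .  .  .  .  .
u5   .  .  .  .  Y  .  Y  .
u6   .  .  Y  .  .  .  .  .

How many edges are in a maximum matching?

4

For example, pair u1→b3, u2→b1, u3→b5, u5→b7.
The set {u1, u2, u4, u6} has only 2 neighbours ({b1, b3}), so by Hall's theorem at most 4 of the 6 left vertices can be matched.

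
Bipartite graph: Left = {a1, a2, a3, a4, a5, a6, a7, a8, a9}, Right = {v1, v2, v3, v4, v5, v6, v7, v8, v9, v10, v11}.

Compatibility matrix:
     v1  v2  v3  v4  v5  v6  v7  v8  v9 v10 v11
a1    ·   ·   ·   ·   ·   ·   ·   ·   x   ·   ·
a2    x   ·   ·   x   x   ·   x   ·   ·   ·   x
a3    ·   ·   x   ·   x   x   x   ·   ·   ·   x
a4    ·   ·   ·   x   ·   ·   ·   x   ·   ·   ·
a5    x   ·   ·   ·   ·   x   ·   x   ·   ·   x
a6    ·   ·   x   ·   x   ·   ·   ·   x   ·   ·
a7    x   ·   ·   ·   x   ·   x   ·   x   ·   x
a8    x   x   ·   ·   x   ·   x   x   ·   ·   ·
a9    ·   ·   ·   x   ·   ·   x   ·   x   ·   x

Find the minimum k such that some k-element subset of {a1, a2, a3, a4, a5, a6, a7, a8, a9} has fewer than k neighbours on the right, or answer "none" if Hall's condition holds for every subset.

none

A matching saturating every left vertex exists, for instance a1→v9, a2→v1, a3→v3, a4→v4, a5→v6, a6→v5, a7→v11, a8→v2, a9→v7.
By Hall's marriage theorem, this means |N(S)| ≥ |S| for every subset S, so no violating subset exists.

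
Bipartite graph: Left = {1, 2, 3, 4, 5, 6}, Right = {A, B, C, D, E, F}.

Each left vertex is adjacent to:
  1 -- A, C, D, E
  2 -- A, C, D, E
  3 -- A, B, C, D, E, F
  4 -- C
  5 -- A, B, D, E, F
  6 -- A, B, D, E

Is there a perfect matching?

For example, pair 1→E, 2→D, 3→A, 4→C, 5→F, 6→B.
Every left vertex is matched, so this is a perfect matching.

Yes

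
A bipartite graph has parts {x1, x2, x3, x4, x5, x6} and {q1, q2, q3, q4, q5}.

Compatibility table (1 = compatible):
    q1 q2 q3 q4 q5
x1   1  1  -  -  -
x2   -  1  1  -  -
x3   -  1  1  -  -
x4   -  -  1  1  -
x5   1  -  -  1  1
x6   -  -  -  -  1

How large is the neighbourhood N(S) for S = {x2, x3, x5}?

5

The union of neighbours of {x2, x3, x5} is {q1, q2, q3, q4, q5}, which has 5 elements.
Since |N(S)| = 5 ≥ |S| = 3, Hall's condition holds for this subset.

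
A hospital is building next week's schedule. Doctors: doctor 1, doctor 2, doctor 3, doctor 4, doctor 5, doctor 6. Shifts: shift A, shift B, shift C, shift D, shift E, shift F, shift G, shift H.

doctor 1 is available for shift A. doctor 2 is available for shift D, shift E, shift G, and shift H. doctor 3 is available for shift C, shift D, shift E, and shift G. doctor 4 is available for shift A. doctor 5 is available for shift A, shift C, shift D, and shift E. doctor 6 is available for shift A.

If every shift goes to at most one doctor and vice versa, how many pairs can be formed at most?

A valid assignment of size 4: doctor 1–shift A, doctor 2–shift G, doctor 3–shift D, doctor 5–shift E.
The set {doctor 1, doctor 4, doctor 6} has only 1 neighbour ({shift A}), so by Hall's theorem at most 4 of the 6 doctors can be matched.

4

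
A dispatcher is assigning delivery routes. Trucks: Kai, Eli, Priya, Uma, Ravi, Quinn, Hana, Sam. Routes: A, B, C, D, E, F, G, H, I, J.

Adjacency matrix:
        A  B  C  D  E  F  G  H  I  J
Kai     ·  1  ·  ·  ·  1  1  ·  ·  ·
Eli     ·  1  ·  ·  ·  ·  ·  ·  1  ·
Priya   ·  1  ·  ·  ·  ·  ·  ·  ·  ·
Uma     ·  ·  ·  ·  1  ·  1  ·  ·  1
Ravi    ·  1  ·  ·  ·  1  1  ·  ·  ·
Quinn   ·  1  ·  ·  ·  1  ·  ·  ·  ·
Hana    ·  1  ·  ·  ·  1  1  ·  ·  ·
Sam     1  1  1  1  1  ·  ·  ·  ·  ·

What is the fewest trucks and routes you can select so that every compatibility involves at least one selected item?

6

A maximum matching has 6 edges (e.g. Kai–G, Eli–I, Priya–B, Uma–E, Ravi–F, Sam–A).
By König's theorem the minimum vertex cover has the same size. One such cover is {Eli, Uma, Sam, B, F, G}.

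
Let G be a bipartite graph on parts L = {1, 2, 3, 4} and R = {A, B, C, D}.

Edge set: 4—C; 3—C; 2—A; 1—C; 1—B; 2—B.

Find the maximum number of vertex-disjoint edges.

3

A valid assignment of size 3: 1-B, 2-A, 3-C.
The set {3, 4} has only 1 neighbour ({C}), so by Hall's theorem at most 3 of the 4 left vertices can be matched.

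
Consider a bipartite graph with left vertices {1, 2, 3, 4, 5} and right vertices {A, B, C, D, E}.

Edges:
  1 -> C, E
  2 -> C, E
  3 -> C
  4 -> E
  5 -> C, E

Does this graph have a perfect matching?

No

The set {1, 2, 3, 4, 5} has only 2 neighbours ({C, E}), so by Hall's theorem at most 2 of the 5 left vertices can be matched.
Hence no matching covers every left vertex.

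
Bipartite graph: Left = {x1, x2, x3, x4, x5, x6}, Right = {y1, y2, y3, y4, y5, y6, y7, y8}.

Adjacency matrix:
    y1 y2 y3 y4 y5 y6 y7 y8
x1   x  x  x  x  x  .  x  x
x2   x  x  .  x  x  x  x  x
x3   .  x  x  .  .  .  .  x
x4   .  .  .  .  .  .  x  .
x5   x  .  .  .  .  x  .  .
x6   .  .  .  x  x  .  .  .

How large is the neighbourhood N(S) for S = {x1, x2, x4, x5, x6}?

The union of neighbours of {x1, x2, x4, x5, x6} is {y1, y2, y3, y4, y5, y6, y7, y8}, which has 8 elements.
Since |N(S)| = 8 ≥ |S| = 5, Hall's condition holds for this subset.

8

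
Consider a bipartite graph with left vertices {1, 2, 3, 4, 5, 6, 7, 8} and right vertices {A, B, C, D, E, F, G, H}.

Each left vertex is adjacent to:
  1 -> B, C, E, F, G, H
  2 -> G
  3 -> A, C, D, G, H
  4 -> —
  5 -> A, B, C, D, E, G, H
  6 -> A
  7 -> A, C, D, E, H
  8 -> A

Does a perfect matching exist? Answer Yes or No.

The set {4, 6, 8} has only 1 neighbour ({A}), so by Hall's theorem at most 6 of the 8 left vertices can be matched.
Hence no matching covers every left vertex.

No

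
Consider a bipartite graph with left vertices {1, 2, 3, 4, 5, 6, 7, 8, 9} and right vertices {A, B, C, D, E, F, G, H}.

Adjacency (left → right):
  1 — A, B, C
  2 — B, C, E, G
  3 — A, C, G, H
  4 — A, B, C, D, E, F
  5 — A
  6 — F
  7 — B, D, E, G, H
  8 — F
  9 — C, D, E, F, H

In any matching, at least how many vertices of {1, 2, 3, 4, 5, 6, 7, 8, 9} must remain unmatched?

1

For example, pair 1-C, 2-B, 3-G, 4-D, 5-A, 6-F, 7-H, 9-E.
The set {6, 8} has only 1 neighbour ({F}), so by Hall's theorem at most 8 of the 9 left vertices can be matched.
That matches 8 of the 9, leaving 1 unmatched; no matching can do better.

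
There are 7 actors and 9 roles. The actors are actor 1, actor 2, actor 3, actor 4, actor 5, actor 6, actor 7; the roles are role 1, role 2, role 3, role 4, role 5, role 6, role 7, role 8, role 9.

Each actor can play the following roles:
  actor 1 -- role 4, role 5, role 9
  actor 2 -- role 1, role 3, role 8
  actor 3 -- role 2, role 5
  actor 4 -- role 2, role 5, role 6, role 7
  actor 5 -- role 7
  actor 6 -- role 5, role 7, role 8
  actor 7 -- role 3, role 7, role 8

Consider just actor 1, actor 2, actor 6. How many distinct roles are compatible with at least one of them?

The union of neighbours of {actor 1, actor 2, actor 6} is {role 1, role 3, role 4, role 5, role 7, role 8, role 9}, which has 7 elements.
Since |N(S)| = 7 ≥ |S| = 3, Hall's condition holds for this subset.

7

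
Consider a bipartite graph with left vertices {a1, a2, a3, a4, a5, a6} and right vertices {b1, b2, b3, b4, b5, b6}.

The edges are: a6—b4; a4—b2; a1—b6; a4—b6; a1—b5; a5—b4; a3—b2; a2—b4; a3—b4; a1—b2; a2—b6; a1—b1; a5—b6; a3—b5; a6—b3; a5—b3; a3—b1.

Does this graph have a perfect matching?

For example, pair a1→b1, a2→b4, a3→b5, a4→b2, a5→b6, a6→b3.
All 6 left vertices are covered.

Yes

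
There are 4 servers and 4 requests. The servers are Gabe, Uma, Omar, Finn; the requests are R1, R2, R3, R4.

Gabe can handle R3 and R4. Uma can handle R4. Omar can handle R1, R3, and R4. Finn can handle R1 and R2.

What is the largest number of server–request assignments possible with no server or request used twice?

One maximum matching: Gabe-R3, Uma-R4, Omar-R1, Finn-R2.
All 4 servers are matched, so no larger matching exists.

4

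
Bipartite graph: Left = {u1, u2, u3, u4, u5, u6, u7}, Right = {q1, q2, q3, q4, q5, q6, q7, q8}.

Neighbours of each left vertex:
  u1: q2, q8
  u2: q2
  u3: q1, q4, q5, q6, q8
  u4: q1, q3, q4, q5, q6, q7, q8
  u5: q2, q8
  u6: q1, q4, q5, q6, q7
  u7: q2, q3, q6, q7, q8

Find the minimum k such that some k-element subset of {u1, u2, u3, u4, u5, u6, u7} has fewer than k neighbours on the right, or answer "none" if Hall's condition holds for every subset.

3

Take S = {u1, u2, u5}. Its neighbourhood is {q2, q8}, so |N(S)| = 2 < |S| = 3.
Every subset of size less than 3 has at least as many neighbours as members, so 3 is the minimum.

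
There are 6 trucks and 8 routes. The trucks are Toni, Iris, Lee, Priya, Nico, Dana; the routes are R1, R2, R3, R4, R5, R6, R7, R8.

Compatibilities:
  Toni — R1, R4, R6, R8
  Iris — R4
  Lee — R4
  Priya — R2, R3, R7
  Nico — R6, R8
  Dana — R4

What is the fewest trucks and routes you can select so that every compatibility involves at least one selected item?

4

A maximum matching has 4 edges (e.g. Toni–R6, Iris–R4, Priya–R7, Nico–R8).
By König's theorem the minimum vertex cover has the same size. One such cover is {Toni, Priya, Nico, R4}.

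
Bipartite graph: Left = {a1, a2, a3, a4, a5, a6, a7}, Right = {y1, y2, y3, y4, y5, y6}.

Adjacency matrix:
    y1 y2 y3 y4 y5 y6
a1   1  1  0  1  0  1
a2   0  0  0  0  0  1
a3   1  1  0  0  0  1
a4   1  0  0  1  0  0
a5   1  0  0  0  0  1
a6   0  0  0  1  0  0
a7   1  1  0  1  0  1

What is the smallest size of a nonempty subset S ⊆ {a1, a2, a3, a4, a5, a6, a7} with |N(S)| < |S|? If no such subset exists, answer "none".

Take S = {a2, a4, a5, a6}. Its neighbourhood is {y1, y4, y6}, so |N(S)| = 3 < |S| = 4.
Every subset of size less than 4 has at least as many neighbours as members, so 4 is the minimum.

4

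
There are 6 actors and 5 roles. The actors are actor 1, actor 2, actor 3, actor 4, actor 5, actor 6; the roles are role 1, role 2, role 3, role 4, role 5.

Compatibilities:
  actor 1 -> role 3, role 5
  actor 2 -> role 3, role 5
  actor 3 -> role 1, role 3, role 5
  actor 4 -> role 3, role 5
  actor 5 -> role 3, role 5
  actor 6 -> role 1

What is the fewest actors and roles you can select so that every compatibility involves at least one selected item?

3

{role 1, role 3, role 5} is a vertex cover of size 3: every edge has an endpoint in this set.
No smaller cover exists because actor 1–role 5, actor 2–role 3, actor 3–role 1 is a matching of size 3, and a cover must include an endpoint of each of these disjoint edges (König's theorem).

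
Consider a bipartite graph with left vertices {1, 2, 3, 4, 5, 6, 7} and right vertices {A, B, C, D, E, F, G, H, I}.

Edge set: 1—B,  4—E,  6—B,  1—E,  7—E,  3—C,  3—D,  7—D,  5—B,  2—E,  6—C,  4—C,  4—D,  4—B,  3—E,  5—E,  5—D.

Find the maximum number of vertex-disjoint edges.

For example, pair 1–B, 2–E, 3–D, 4–C.
The set {1, 2, 3, 4, 5, 6, 7} has only 4 neighbours ({B, C, D, E}), so by Hall's theorem at most 4 of the 7 left vertices can be matched.

4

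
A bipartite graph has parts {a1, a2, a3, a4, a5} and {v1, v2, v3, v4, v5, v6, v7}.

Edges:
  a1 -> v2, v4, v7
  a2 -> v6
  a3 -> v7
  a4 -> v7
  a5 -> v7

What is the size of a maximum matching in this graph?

3

One maximum matching: a1-v2, a2-v6, a3-v7.
The set {a3, a4, a5} has only 1 neighbour ({v7}), so by Hall's theorem at most 3 of the 5 left vertices can be matched.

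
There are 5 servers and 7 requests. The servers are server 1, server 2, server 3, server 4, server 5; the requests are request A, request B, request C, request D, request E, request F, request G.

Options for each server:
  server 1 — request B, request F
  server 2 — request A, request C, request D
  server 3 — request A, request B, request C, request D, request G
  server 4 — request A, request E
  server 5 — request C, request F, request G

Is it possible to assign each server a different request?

One maximum matching: server 1-request B, server 2-request C, server 3-request G, server 4-request E, server 5-request F.
All 5 servers are covered.

Yes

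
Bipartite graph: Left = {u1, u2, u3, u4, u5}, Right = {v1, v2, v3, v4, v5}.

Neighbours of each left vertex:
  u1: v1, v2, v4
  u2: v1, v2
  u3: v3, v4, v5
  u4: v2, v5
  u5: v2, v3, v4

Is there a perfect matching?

Yes

A valid assignment of size 5: u1-v4, u2-v1, u3-v3, u4-v5, u5-v2.
All 5 left vertices are covered.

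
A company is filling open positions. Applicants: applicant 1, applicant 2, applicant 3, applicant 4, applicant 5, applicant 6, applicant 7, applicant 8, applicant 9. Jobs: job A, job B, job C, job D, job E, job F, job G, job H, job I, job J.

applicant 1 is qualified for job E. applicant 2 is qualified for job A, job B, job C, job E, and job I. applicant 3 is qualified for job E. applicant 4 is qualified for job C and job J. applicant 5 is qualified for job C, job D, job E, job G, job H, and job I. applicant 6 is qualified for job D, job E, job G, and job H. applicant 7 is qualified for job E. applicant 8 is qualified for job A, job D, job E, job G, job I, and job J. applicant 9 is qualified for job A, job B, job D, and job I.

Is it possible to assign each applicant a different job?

No

The set {applicant 1, applicant 3, applicant 7} has only 1 neighbour ({job E}), so by Hall's theorem at most 7 of the 9 applicants can be matched.
Hence no matching covers every applicant.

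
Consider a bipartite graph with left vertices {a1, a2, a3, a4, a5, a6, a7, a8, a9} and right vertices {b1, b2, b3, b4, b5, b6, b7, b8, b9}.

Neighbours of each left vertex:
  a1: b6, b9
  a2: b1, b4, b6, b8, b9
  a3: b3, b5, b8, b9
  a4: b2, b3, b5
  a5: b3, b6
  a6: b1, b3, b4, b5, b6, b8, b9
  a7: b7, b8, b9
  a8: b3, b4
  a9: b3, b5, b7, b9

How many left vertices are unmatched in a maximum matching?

0

For example, pair a1-b9, a2-b1, a3-b8, a4-b2, a5-b6, a6-b5, a7-b7, a8-b4, a9-b3.
This saturates every left vertex, so 9 is the maximum.
That matches 9 of the 9, leaving 0 unmatched; no matching can do better.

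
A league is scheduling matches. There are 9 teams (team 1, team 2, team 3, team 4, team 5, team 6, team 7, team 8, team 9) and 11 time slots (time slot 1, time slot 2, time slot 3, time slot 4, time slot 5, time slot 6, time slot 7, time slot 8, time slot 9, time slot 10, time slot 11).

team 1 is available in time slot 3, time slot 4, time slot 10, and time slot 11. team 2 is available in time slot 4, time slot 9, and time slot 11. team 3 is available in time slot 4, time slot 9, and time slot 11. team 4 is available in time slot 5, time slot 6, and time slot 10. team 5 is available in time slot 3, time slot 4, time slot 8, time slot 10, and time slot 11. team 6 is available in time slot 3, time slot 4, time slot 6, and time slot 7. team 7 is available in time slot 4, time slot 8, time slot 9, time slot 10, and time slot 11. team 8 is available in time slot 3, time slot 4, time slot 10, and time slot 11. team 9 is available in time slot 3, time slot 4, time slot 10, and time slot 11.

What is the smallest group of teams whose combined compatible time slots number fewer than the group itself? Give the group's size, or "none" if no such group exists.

7

Take S = {team 1, team 2, team 3, team 5, team 7, team 8, team 9}. Its neighbourhood is {time slot 3, time slot 4, time slot 8, time slot 9, time slot 10, time slot 11}, so |N(S)| = 6 < |S| = 7.
Every subset of size less than 7 has at least as many neighbours as members, so 7 is the minimum.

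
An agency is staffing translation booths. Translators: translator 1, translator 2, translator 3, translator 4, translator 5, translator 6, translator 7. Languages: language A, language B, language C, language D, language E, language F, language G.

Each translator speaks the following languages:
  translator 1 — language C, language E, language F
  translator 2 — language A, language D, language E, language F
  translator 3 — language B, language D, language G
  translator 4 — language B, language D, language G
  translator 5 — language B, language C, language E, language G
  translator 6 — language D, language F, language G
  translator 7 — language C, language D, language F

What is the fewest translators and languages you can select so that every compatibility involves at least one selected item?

7

A maximum matching has 7 edges (e.g. translator 1–language C, translator 2–language A, translator 3–language B, translator 4–language G, translator 5–language E, translator 6–language F, translator 7–language D).
By König's theorem the minimum vertex cover has the same size. One such cover is {translator 1, translator 2, translator 3, translator 4, translator 5, translator 6, translator 7}.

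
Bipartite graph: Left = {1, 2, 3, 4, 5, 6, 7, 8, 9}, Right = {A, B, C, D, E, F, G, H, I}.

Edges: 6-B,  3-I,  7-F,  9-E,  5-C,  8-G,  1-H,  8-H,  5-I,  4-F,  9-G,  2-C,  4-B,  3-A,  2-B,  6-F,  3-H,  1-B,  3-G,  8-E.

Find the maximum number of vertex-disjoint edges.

8

One maximum matching: 1-H, 2-C, 3-A, 4-F, 5-I, 6-B, 8-G, 9-E.
The set {4, 6, 7} has only 2 neighbours ({B, F}), so by Hall's theorem at most 8 of the 9 left vertices can be matched.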